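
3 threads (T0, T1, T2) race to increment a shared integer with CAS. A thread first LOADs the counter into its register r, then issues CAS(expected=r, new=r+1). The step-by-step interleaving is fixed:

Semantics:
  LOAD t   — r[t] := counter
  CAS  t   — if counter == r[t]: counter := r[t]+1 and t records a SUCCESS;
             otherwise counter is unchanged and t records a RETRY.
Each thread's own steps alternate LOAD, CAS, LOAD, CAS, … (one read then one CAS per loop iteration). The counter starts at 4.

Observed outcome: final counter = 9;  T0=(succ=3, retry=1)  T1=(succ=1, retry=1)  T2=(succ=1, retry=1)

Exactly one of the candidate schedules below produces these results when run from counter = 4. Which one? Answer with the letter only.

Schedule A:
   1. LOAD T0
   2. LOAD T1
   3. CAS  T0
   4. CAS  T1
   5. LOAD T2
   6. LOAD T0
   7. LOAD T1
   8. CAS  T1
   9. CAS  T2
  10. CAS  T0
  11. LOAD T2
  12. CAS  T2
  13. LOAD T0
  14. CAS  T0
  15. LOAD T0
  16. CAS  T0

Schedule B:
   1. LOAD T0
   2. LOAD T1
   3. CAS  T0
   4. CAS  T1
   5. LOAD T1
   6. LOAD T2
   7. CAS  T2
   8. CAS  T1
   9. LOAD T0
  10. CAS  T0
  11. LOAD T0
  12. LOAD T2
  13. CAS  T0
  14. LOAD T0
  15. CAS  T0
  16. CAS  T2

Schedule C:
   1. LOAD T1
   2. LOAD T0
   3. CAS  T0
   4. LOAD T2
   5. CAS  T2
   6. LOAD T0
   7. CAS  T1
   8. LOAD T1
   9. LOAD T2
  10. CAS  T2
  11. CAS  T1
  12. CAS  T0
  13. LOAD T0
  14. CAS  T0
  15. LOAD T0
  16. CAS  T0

Simulating candidate A:
T0 LOAD — after: cnt=4, r=4 — load
T1 LOAD — after: cnt=4, r=4 — load
T0 CAS — after: cnt=5, r=4 — ok
T1 CAS — after: cnt=5, r=4 — retry
T2 LOAD — after: cnt=5, r=5 — load
T0 LOAD — after: cnt=5, r=5 — load
T1 LOAD — after: cnt=5, r=5 — load
T1 CAS — after: cnt=6, r=5 — ok
T2 CAS — after: cnt=6, r=5 — retry
T0 CAS — after: cnt=6, r=5 — retry
T2 LOAD — after: cnt=6, r=6 — load
T2 CAS — after: cnt=7, r=6 — ok
T0 LOAD — after: cnt=7, r=7 — load
T0 CAS — after: cnt=8, r=7 — ok
T0 LOAD — after: cnt=8, r=8 — load
T0 CAS — after: cnt=9, r=8 — ok

A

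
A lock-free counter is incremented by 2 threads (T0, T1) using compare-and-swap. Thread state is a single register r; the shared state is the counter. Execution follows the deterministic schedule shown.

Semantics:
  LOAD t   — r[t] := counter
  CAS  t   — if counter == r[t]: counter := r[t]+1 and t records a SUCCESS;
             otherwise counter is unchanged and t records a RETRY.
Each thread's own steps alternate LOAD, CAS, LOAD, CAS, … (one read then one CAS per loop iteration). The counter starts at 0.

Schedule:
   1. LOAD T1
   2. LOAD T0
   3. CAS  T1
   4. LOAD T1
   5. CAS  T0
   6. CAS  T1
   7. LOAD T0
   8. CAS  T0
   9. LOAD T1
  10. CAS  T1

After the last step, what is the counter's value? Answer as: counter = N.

1. LOAD T1 → mem=0 r[T1]=0 [LOAD]
2. LOAD T0 → mem=0 r[T0]=0 [LOAD]
3. CAS T1 → mem=1 r[T1]=0 [OK]
4. LOAD T1 → mem=1 r[T1]=1 [LOAD]
5. CAS T0 → mem=1 r[T0]=0 [RETRY]
6. CAS T1 → mem=2 r[T1]=1 [OK]
7. LOAD T0 → mem=2 r[T0]=2 [LOAD]
8. CAS T0 → mem=3 r[T0]=2 [OK]
9. LOAD T1 → mem=3 r[T1]=3 [LOAD]
10. CAS T1 → mem=4 r[T1]=3 [OK]

counter = 4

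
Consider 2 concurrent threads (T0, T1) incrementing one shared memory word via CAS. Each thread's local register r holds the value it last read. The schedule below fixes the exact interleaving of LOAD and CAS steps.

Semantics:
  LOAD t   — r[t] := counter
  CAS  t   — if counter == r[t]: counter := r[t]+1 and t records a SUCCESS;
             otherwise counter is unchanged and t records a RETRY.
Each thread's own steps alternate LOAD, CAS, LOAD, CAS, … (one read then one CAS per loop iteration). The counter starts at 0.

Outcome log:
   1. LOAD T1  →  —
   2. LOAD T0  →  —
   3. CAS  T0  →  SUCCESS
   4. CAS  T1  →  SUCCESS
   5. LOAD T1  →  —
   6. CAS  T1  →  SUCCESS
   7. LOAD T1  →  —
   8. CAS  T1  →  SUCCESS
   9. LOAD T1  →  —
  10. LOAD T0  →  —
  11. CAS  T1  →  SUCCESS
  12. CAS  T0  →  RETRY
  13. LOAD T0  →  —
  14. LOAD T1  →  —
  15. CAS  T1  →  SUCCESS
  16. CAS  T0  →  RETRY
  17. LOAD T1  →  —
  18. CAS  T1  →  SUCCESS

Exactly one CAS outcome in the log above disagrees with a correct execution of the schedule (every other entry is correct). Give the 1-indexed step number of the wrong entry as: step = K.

step = 4

Correct run:
step 1: T1 LOAD ⇒ load; ctr=0 reg=0
step 2: T0 LOAD ⇒ load; ctr=0 reg=0
step 3: T0 CAS ⇒ ok; ctr=1 reg=0
step 4: T1 CAS ⇒ retry; ctr=1 reg=0
step 5: T1 LOAD ⇒ load; ctr=1 reg=1
step 6: T1 CAS ⇒ ok; ctr=2 reg=1
step 7: T1 LOAD ⇒ load; ctr=2 reg=2
step 8: T1 CAS ⇒ ok; ctr=3 reg=2
step 9: T1 LOAD ⇒ load; ctr=3 reg=3
step 10: T0 LOAD ⇒ load; ctr=3 reg=3
step 11: T1 CAS ⇒ ok; ctr=4 reg=3
step 12: T0 CAS ⇒ retry; ctr=4 reg=3
step 13: T0 LOAD ⇒ load; ctr=4 reg=4
step 14: T1 LOAD ⇒ load; ctr=4 reg=4
step 15: T1 CAS ⇒ ok; ctr=5 reg=4
step 16: T0 CAS ⇒ retry; ctr=5 reg=4
step 17: T1 LOAD ⇒ load; ctr=5 reg=5
step 18: T1 CAS ⇒ ok; ctr=6 reg=5
Mismatch at 4.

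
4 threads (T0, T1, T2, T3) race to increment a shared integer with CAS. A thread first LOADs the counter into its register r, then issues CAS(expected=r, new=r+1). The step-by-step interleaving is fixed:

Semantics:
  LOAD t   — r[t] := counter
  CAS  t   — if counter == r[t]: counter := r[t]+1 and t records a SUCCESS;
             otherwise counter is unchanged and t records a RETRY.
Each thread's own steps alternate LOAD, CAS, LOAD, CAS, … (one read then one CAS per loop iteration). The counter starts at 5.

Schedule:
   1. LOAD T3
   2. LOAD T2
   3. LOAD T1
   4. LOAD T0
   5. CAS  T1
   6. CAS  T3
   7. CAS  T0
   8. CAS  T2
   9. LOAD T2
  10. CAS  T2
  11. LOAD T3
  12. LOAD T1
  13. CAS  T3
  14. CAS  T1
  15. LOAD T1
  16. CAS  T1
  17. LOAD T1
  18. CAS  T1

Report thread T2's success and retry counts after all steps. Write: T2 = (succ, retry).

T2 = (1, 1)

T3 LOAD — after: cnt=5, r=5 — load
T2 LOAD — after: cnt=5, r=5 — load
T1 LOAD — after: cnt=5, r=5 — load
T0 LOAD — after: cnt=5, r=5 — load
T1 CAS — after: cnt=6, r=5 — ok
T3 CAS — after: cnt=6, r=5 — retry
T0 CAS — after: cnt=6, r=5 — retry
T2 CAS — after: cnt=6, r=5 — retry
T2 LOAD — after: cnt=6, r=6 — load
T2 CAS — after: cnt=7, r=6 — ok
T3 LOAD — after: cnt=7, r=7 — load
T1 LOAD — after: cnt=7, r=7 — load
T3 CAS — after: cnt=8, r=7 — ok
T1 CAS — after: cnt=8, r=7 — retry
T1 LOAD — after: cnt=8, r=8 — load
T1 CAS — after: cnt=9, r=8 — ok
T1 LOAD — after: cnt=9, r=9 — load
T1 CAS — after: cnt=10, r=9 — ok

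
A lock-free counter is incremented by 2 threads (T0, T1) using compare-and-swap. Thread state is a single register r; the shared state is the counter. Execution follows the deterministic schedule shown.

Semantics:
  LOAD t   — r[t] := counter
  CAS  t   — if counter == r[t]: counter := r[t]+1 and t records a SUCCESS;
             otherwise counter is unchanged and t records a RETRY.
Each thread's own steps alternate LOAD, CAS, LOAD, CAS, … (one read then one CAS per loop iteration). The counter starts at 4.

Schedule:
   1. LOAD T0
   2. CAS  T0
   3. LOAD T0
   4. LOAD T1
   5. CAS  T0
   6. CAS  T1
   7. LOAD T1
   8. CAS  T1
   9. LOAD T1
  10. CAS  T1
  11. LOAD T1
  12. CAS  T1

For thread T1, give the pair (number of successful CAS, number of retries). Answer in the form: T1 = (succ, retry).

step 1: T0 LOAD ⇒ load; ctr=4 reg=4
step 2: T0 CAS ⇒ ok; ctr=5 reg=4
step 3: T0 LOAD ⇒ load; ctr=5 reg=5
step 4: T1 LOAD ⇒ load; ctr=5 reg=5
step 5: T0 CAS ⇒ ok; ctr=6 reg=5
step 6: T1 CAS ⇒ retry; ctr=6 reg=5
step 7: T1 LOAD ⇒ load; ctr=6 reg=6
step 8: T1 CAS ⇒ ok; ctr=7 reg=6
step 9: T1 LOAD ⇒ load; ctr=7 reg=7
step 10: T1 CAS ⇒ ok; ctr=8 reg=7
step 11: T1 LOAD ⇒ load; ctr=8 reg=8
step 12: T1 CAS ⇒ ok; ctr=9 reg=8

T1 = (3, 1)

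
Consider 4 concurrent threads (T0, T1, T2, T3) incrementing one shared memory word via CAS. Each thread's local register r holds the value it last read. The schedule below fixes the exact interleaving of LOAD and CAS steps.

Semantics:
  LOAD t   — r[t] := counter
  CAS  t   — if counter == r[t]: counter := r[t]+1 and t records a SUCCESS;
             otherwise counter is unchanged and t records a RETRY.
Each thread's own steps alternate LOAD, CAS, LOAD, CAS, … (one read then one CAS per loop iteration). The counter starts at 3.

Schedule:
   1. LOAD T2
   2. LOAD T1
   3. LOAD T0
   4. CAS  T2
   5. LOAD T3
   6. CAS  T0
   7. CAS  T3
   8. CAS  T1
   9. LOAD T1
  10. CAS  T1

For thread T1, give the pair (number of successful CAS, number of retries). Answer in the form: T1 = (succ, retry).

step 1: T2 LOAD ⇒ load; ctr=3 reg=3
step 2: T1 LOAD ⇒ load; ctr=3 reg=3
step 3: T0 LOAD ⇒ load; ctr=3 reg=3
step 4: T2 CAS ⇒ ok; ctr=4 reg=3
step 5: T3 LOAD ⇒ load; ctr=4 reg=4
step 6: T0 CAS ⇒ retry; ctr=4 reg=3
step 7: T3 CAS ⇒ ok; ctr=5 reg=4
step 8: T1 CAS ⇒ retry; ctr=5 reg=3
step 9: T1 LOAD ⇒ load; ctr=5 reg=5
step 10: T1 CAS ⇒ ok; ctr=6 reg=5

T1 = (1, 1)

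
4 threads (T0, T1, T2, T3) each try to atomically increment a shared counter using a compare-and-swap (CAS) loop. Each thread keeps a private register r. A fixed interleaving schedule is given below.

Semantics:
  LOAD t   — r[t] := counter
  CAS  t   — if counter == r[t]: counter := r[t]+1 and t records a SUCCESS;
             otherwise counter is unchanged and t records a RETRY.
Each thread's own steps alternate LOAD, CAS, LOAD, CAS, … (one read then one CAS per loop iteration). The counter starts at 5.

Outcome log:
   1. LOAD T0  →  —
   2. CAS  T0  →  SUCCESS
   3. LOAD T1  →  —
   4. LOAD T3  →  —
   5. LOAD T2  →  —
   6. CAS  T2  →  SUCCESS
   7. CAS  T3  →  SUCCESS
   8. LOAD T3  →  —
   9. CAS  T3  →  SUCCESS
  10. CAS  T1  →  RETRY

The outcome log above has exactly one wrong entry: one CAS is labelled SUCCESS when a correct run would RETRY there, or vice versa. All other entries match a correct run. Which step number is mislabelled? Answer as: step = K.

Re-executing:
[1] T0.load  rd  (counter 5, T0.r 5)
[2] T0.cas  hit  (counter 6, T0.r 5)
[3] T1.load  rd  (counter 6, T1.r 6)
[4] T3.load  rd  (counter 6, T3.r 6)
[5] T2.load  rd  (counter 6, T2.r 6)
[6] T2.cas  hit  (counter 7, T2.r 6)
[7] T3.cas  miss  (counter 7, T3.r 6)
[8] T3.load  rd  (counter 7, T3.r 7)
[9] T3.cas  hit  (counter 8, T3.r 7)
[10] T1.cas  miss  (counter 8, T1.r 6)
Log disagrees first at step 7.

step = 7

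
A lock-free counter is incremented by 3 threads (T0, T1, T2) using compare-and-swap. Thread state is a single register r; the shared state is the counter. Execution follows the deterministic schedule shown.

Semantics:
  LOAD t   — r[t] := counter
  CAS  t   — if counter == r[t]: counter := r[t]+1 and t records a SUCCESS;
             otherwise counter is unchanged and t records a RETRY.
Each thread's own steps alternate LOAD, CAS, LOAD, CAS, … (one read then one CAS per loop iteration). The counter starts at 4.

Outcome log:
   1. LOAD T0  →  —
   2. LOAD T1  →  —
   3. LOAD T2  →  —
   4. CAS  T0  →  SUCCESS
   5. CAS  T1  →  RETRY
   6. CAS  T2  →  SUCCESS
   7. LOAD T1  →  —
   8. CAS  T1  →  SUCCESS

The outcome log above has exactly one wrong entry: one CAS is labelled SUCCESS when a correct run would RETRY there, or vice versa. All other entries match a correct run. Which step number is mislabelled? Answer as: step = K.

Reference trace:
[1] T0.load  rd  (counter 4, T0.r 4)
[2] T1.load  rd  (counter 4, T1.r 4)
[3] T2.load  rd  (counter 4, T2.r 4)
[4] T0.cas  hit  (counter 5, T0.r 4)
[5] T1.cas  miss  (counter 5, T1.r 4)
[6] T2.cas  miss  (counter 5, T2.r 4)
[7] T1.load  rd  (counter 5, T1.r 5)
[8] T1.cas  hit  (counter 6, T1.r 5)
Flip is step 6.

step = 6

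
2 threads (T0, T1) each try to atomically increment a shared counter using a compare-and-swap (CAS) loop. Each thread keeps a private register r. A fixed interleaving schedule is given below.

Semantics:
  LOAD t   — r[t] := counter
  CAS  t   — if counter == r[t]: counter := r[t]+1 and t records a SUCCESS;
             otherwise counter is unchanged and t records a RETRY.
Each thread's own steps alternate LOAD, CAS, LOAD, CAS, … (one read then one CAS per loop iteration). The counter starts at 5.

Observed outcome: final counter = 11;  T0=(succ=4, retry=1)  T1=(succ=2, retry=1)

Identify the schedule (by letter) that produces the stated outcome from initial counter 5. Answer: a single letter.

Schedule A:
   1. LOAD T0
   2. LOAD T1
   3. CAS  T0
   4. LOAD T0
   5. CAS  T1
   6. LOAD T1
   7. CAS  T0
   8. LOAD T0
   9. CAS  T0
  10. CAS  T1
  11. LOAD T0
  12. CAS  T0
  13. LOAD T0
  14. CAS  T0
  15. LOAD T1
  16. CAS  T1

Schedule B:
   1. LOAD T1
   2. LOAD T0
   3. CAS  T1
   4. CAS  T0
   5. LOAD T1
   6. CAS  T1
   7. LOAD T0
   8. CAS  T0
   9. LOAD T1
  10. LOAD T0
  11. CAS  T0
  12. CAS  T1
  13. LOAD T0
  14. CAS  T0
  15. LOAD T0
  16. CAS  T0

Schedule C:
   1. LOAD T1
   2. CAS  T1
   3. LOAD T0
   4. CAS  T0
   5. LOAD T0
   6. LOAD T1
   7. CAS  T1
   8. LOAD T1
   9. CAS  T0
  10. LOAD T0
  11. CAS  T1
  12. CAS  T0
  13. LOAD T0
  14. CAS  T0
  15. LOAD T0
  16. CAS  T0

Simulating candidate B:
1. LOAD T1 → mem=5 r[T1]=5 [LOAD]
2. LOAD T0 → mem=5 r[T0]=5 [LOAD]
3. CAS T1 → mem=6 r[T1]=5 [OK]
4. CAS T0 → mem=6 r[T0]=5 [RETRY]
5. LOAD T1 → mem=6 r[T1]=6 [LOAD]
6. CAS T1 → mem=7 r[T1]=6 [OK]
7. LOAD T0 → mem=7 r[T0]=7 [LOAD]
8. CAS T0 → mem=8 r[T0]=7 [OK]
9. LOAD T1 → mem=8 r[T1]=8 [LOAD]
10. LOAD T0 → mem=8 r[T0]=8 [LOAD]
11. CAS T0 → mem=9 r[T0]=8 [OK]
12. CAS T1 → mem=9 r[T1]=8 [RETRY]
13. LOAD T0 → mem=9 r[T0]=9 [LOAD]
14. CAS T0 → mem=10 r[T0]=9 [OK]
15. LOAD T0 → mem=10 r[T0]=10 [LOAD]
16. CAS T0 → mem=11 r[T0]=10 [OK]

B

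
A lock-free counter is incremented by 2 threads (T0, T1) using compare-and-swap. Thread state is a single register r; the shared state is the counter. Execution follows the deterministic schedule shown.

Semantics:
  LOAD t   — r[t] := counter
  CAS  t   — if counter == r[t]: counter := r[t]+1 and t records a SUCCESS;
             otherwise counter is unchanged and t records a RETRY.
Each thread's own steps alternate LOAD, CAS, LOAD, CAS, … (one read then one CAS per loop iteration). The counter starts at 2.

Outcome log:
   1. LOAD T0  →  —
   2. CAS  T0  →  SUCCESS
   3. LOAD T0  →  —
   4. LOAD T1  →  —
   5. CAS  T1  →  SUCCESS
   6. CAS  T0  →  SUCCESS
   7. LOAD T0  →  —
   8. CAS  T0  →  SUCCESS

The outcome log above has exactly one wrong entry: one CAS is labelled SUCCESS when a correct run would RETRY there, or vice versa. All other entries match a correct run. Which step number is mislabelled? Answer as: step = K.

Re-executing:
step 1: T0 LOAD ⇒ load; ctr=2 reg=2
step 2: T0 CAS ⇒ ok; ctr=3 reg=2
step 3: T0 LOAD ⇒ load; ctr=3 reg=3
step 4: T1 LOAD ⇒ load; ctr=3 reg=3
step 5: T1 CAS ⇒ ok; ctr=4 reg=3
step 6: T0 CAS ⇒ retry; ctr=4 reg=3
step 7: T0 LOAD ⇒ load; ctr=4 reg=4
step 8: T0 CAS ⇒ ok; ctr=5 reg=4
Log disagrees first at step 6.

step = 6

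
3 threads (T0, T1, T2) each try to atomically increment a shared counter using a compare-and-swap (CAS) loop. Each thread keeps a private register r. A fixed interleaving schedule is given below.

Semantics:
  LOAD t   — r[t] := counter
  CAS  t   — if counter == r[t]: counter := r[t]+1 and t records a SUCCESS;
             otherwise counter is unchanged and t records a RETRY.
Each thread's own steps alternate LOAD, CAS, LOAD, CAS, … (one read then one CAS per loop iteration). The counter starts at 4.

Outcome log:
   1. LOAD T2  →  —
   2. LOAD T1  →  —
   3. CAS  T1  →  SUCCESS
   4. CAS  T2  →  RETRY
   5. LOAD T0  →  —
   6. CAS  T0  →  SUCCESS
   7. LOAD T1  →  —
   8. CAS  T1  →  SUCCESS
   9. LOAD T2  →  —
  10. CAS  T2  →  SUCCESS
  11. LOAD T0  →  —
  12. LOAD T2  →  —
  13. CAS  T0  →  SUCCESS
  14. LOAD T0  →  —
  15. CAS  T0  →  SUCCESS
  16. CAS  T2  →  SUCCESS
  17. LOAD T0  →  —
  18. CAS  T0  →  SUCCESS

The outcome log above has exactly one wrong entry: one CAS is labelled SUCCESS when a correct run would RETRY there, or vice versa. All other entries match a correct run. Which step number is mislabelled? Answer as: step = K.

step = 16

Correct run:
1. LOAD T2 → mem=4 r[T2]=4 [LOAD]
2. LOAD T1 → mem=4 r[T1]=4 [LOAD]
3. CAS T1 → mem=5 r[T1]=4 [OK]
4. CAS T2 → mem=5 r[T2]=4 [RETRY]
5. LOAD T0 → mem=5 r[T0]=5 [LOAD]
6. CAS T0 → mem=6 r[T0]=5 [OK]
7. LOAD T1 → mem=6 r[T1]=6 [LOAD]
8. CAS T1 → mem=7 r[T1]=6 [OK]
9. LOAD T2 → mem=7 r[T2]=7 [LOAD]
10. CAS T2 → mem=8 r[T2]=7 [OK]
11. LOAD T0 → mem=8 r[T0]=8 [LOAD]
12. LOAD T2 → mem=8 r[T2]=8 [LOAD]
13. CAS T0 → mem=9 r[T0]=8 [OK]
14. LOAD T0 → mem=9 r[T0]=9 [LOAD]
15. CAS T0 → mem=10 r[T0]=9 [OK]
16. CAS T2 → mem=10 r[T2]=8 [RETRY]
17. LOAD T0 → mem=10 r[T0]=10 [LOAD]
18. CAS T0 → mem=11 r[T0]=10 [OK]
Log disagrees first at step 16.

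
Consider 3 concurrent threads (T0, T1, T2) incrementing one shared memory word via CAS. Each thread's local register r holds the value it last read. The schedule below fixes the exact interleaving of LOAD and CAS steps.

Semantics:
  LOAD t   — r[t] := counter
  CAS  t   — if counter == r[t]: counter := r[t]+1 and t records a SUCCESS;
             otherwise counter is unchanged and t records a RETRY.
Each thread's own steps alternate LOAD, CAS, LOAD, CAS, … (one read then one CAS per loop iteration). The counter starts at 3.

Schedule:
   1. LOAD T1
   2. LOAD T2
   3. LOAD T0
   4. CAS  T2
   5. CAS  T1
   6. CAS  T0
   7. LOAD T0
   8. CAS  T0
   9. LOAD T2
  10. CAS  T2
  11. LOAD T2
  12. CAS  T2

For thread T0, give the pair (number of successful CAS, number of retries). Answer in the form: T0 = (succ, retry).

T0 = (1, 1)

T1 LOAD — after: cnt=3, r=3 — load
T2 LOAD — after: cnt=3, r=3 — load
T0 LOAD — after: cnt=3, r=3 — load
T2 CAS — after: cnt=4, r=3 — ok
T1 CAS — after: cnt=4, r=3 — retry
T0 CAS — after: cnt=4, r=3 — retry
T0 LOAD — after: cnt=4, r=4 — load
T0 CAS — after: cnt=5, r=4 — ok
T2 LOAD — after: cnt=5, r=5 — load
T2 CAS — after: cnt=6, r=5 — ok
T2 LOAD — after: cnt=6, r=6 — load
T2 CAS — after: cnt=7, r=6 — ok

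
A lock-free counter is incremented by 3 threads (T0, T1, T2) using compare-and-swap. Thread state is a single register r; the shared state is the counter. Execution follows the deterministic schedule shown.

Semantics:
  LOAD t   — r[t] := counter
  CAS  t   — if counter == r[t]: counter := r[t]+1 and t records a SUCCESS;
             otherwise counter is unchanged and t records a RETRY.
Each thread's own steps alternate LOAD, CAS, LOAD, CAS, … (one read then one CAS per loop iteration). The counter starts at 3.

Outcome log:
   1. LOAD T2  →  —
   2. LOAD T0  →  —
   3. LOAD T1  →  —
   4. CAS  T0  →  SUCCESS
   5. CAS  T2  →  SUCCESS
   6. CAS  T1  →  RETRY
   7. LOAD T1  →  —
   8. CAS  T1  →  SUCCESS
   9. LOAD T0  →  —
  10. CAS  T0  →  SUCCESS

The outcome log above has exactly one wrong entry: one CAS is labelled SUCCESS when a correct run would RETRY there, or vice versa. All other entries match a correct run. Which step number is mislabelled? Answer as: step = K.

Re-executing:
[1] T2.load  rd  (counter 3, T2.r 3)
[2] T0.load  rd  (counter 3, T0.r 3)
[3] T1.load  rd  (counter 3, T1.r 3)
[4] T0.cas  hit  (counter 4, T0.r 3)
[5] T2.cas  miss  (counter 4, T2.r 3)
[6] T1.cas  miss  (counter 4, T1.r 3)
[7] T1.load  rd  (counter 4, T1.r 4)
[8] T1.cas  hit  (counter 5, T1.r 4)
[9] T0.load  rd  (counter 5, T0.r 5)
[10] T0.cas  hit  (counter 6, T0.r 5)
Log disagrees first at step 5.

step = 5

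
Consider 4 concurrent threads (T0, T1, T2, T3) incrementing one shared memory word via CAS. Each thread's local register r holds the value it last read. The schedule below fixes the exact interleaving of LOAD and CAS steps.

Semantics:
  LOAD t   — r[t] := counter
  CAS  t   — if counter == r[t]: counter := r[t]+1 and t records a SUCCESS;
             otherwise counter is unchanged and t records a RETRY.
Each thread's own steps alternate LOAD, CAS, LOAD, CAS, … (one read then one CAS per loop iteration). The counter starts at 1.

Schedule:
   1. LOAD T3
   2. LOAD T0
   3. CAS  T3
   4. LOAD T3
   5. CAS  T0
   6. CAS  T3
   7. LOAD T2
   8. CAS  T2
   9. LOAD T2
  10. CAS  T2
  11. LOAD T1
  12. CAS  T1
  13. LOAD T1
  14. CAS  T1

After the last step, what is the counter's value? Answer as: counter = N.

T3 LOAD — after: cnt=1, r=1 — load
T0 LOAD — after: cnt=1, r=1 — load
T3 CAS — after: cnt=2, r=1 — ok
T3 LOAD — after: cnt=2, r=2 — load
T0 CAS — after: cnt=2, r=1 — retry
T3 CAS — after: cnt=3, r=2 — ok
T2 LOAD — after: cnt=3, r=3 — load
T2 CAS — after: cnt=4, r=3 — ok
T2 LOAD — after: cnt=4, r=4 — load
T2 CAS — after: cnt=5, r=4 — ok
T1 LOAD — after: cnt=5, r=5 — load
T1 CAS — after: cnt=6, r=5 — ok
T1 LOAD — after: cnt=6, r=6 — load
T1 CAS — after: cnt=7, r=6 — ok

counter = 7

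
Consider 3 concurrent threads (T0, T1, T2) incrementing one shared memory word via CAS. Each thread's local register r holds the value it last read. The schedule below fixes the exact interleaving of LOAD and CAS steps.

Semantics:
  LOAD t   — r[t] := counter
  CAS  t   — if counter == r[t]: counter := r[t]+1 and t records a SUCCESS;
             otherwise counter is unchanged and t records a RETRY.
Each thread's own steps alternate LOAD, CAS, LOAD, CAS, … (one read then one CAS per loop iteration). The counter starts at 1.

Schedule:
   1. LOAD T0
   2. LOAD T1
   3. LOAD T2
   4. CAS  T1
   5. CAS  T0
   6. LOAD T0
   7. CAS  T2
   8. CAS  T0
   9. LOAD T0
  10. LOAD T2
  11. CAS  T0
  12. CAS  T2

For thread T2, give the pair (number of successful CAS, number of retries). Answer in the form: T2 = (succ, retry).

T2 = (0, 2)

[1] T0.load  rd  (counter 1, T0.r 1)
[2] T1.load  rd  (counter 1, T1.r 1)
[3] T2.load  rd  (counter 1, T2.r 1)
[4] T1.cas  hit  (counter 2, T1.r 1)
[5] T0.cas  miss  (counter 2, T0.r 1)
[6] T0.load  rd  (counter 2, T0.r 2)
[7] T2.cas  miss  (counter 2, T2.r 1)
[8] T0.cas  hit  (counter 3, T0.r 2)
[9] T0.load  rd  (counter 3, T0.r 3)
[10] T2.load  rd  (counter 3, T2.r 3)
[11] T0.cas  hit  (counter 4, T0.r 3)
[12] T2.cas  miss  (counter 4, T2.r 3)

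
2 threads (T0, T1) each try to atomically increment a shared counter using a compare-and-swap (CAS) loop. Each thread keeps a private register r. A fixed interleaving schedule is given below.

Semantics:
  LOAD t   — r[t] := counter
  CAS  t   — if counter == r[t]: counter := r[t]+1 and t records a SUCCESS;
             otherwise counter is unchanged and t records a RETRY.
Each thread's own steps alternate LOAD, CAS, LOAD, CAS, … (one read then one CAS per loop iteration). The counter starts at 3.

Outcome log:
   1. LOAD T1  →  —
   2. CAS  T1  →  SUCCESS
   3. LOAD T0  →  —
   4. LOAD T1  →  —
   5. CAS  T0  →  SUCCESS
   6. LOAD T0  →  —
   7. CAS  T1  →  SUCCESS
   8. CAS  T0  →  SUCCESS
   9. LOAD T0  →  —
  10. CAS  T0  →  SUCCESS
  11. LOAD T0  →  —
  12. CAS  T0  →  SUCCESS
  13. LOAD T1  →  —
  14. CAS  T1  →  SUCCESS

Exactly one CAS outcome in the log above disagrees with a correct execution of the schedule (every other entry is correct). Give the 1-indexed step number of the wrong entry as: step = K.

step = 7

Reference trace:
1. LOAD T1 → mem=3 r[T1]=3 [LOAD]
2. CAS T1 → mem=4 r[T1]=3 [OK]
3. LOAD T0 → mem=4 r[T0]=4 [LOAD]
4. LOAD T1 → mem=4 r[T1]=4 [LOAD]
5. CAS T0 → mem=5 r[T0]=4 [OK]
6. LOAD T0 → mem=5 r[T0]=5 [LOAD]
7. CAS T1 → mem=5 r[T1]=4 [RETRY]
8. CAS T0 → mem=6 r[T0]=5 [OK]
9. LOAD T0 → mem=6 r[T0]=6 [LOAD]
10. CAS T0 → mem=7 r[T0]=6 [OK]
11. LOAD T0 → mem=7 r[T0]=7 [LOAD]
12. CAS T0 → mem=8 r[T0]=7 [OK]
13. LOAD T1 → mem=8 r[T1]=8 [LOAD]
14. CAS T1 → mem=9 r[T1]=8 [OK]
Mismatch at 7.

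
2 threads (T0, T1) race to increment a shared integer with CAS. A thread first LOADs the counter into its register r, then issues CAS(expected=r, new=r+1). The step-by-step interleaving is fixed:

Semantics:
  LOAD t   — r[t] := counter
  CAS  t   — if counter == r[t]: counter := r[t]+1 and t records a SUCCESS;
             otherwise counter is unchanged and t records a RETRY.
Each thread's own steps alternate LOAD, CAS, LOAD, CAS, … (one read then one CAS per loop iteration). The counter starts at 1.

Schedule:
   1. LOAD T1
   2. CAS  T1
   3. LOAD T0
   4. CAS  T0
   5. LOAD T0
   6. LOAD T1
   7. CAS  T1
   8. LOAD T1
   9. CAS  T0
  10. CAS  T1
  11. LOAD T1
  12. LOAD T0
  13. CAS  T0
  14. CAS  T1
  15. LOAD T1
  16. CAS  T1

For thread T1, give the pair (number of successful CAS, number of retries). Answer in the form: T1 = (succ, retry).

[1] T1.load  rd  (counter 1, T1.r 1)
[2] T1.cas  hit  (counter 2, T1.r 1)
[3] T0.load  rd  (counter 2, T0.r 2)
[4] T0.cas  hit  (counter 3, T0.r 2)
[5] T0.load  rd  (counter 3, T0.r 3)
[6] T1.load  rd  (counter 3, T1.r 3)
[7] T1.cas  hit  (counter 4, T1.r 3)
[8] T1.load  rd  (counter 4, T1.r 4)
[9] T0.cas  miss  (counter 4, T0.r 3)
[10] T1.cas  hit  (counter 5, T1.r 4)
[11] T1.load  rd  (counter 5, T1.r 5)
[12] T0.load  rd  (counter 5, T0.r 5)
[13] T0.cas  hit  (counter 6, T0.r 5)
[14] T1.cas  miss  (counter 6, T1.r 5)
[15] T1.load  rd  (counter 6, T1.r 6)
[16] T1.cas  hit  (counter 7, T1.r 6)

T1 = (4, 1)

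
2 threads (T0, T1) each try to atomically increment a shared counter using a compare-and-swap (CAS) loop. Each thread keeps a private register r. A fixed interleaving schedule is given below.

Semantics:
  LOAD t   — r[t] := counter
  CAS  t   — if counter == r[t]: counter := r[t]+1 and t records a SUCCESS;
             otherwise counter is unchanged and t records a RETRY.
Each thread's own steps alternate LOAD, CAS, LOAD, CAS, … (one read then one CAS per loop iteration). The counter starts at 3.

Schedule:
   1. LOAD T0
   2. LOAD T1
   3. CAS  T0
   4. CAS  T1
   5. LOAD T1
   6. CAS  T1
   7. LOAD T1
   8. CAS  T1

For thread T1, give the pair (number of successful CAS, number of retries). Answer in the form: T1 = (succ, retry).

   1) LOAD T0:  M=3  r_T0=3
   2) LOAD T1:  M=3  r_T1=3
   3) CAS  T0:  M=4  r_T0=3 ✓
   4) CAS  T1:  M=4  r_T1=3 ✗
   5) LOAD T1:  M=4  r_T1=4
   6) CAS  T1:  M=5  r_T1=4 ✓
   7) LOAD T1:  M=5  r_T1=5
   8) CAS  T1:  M=6  r_T1=5 ✓

T1 = (2, 1)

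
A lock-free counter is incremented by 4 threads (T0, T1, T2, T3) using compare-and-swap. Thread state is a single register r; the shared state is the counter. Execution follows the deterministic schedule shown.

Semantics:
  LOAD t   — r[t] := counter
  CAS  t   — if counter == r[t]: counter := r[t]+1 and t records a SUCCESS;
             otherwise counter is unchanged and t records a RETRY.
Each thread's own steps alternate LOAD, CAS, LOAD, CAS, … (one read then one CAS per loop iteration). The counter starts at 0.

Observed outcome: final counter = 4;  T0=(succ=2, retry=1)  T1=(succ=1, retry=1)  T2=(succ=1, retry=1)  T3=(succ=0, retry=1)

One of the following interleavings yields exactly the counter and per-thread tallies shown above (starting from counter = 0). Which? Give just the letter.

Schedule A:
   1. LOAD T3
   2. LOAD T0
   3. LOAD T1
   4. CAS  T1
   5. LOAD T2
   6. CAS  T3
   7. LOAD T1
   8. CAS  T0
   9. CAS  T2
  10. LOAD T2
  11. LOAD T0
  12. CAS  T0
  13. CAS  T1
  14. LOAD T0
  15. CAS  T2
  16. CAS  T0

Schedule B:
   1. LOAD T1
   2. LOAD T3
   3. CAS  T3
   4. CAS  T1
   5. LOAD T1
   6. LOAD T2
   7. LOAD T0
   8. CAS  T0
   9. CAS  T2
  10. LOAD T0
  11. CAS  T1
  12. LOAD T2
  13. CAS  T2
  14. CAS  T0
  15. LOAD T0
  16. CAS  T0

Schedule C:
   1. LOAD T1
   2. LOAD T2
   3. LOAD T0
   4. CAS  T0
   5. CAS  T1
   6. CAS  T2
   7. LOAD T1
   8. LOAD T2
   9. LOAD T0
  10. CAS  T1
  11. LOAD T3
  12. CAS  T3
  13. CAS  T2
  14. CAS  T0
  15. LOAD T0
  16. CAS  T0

Tracing schedule A:
T3 LOAD — after: cnt=0, r=0 — load
T0 LOAD — after: cnt=0, r=0 — load
T1 LOAD — after: cnt=0, r=0 — load
T1 CAS — after: cnt=1, r=0 — ok
T2 LOAD — after: cnt=1, r=1 — load
T3 CAS — after: cnt=1, r=0 — retry
T1 LOAD — after: cnt=1, r=1 — load
T0 CAS — after: cnt=1, r=0 — retry
T2 CAS — after: cnt=2, r=1 — ok
T2 LOAD — after: cnt=2, r=2 — load
T0 LOAD — after: cnt=2, r=2 — load
T0 CAS — after: cnt=3, r=2 — ok
T1 CAS — after: cnt=3, r=1 — retry
T0 LOAD — after: cnt=3, r=3 — load
T2 CAS — after: cnt=3, r=2 — retry
T0 CAS — after: cnt=4, r=3 — ok

A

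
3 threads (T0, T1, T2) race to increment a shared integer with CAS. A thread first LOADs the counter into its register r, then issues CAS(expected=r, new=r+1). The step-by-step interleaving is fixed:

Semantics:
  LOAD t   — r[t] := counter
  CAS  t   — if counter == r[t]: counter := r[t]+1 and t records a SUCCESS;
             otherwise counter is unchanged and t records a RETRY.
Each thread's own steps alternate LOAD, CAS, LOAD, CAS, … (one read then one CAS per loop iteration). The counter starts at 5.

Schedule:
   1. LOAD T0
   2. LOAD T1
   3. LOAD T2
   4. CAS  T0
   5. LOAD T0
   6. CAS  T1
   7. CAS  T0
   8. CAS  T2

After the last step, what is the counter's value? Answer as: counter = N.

counter = 7

#1 T0 reads 5
#2 T1 reads 5
#3 T2 reads 5
#4 T0 CAS(5→6) writes; counter now 6
#5 T0 reads 6
#6 T1 CAS(5→6) fails; counter now 6
#7 T0 CAS(6→7) writes; counter now 7
#8 T2 CAS(5→6) fails; counter now 7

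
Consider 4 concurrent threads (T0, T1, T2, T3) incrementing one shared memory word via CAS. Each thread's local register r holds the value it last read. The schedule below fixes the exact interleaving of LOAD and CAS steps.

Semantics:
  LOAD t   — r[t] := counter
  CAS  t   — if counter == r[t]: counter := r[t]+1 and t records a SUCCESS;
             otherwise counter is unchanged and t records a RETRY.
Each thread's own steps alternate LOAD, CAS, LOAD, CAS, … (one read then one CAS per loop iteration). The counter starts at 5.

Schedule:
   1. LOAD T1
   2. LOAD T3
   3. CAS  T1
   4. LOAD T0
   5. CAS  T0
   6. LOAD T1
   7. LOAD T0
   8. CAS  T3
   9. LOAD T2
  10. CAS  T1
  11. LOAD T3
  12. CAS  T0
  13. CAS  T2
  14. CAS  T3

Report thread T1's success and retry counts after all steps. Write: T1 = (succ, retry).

1. LOAD T1 → mem=5 r[T1]=5 [LOAD]
2. LOAD T3 → mem=5 r[T3]=5 [LOAD]
3. CAS T1 → mem=6 r[T1]=5 [OK]
4. LOAD T0 → mem=6 r[T0]=6 [LOAD]
5. CAS T0 → mem=7 r[T0]=6 [OK]
6. LOAD T1 → mem=7 r[T1]=7 [LOAD]
7. LOAD T0 → mem=7 r[T0]=7 [LOAD]
8. CAS T3 → mem=7 r[T3]=5 [RETRY]
9. LOAD T2 → mem=7 r[T2]=7 [LOAD]
10. CAS T1 → mem=8 r[T1]=7 [OK]
11. LOAD T3 → mem=8 r[T3]=8 [LOAD]
12. CAS T0 → mem=8 r[T0]=7 [RETRY]
13. CAS T2 → mem=8 r[T2]=7 [RETRY]
14. CAS T3 → mem=9 r[T3]=8 [OK]

T1 = (2, 0)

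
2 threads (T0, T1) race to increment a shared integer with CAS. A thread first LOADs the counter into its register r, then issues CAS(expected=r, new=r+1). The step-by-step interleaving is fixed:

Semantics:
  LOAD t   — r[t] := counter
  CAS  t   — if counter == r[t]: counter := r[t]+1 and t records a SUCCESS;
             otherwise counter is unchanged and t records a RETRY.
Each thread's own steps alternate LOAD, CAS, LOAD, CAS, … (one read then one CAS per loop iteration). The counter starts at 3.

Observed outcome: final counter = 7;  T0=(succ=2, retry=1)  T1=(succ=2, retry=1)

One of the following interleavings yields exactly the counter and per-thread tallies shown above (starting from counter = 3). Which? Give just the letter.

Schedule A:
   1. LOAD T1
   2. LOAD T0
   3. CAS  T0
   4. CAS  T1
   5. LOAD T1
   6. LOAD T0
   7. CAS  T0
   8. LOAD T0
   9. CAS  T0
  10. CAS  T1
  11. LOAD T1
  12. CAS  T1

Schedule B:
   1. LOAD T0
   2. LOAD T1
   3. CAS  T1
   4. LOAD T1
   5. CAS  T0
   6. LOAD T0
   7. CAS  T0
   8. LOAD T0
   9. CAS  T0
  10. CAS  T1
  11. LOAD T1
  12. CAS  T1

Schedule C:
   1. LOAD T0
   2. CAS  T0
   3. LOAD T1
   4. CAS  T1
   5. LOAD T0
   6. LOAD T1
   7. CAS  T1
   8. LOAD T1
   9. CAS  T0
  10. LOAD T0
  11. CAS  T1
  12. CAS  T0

B

Run B:
#1 T0 reads 3
#2 T1 reads 3
#3 T1 CAS(3→4) writes; counter now 4
#4 T1 reads 4
#5 T0 CAS(3→4) fails; counter now 4
#6 T0 reads 4
#7 T0 CAS(4→5) writes; counter now 5
#8 T0 reads 5
#9 T0 CAS(5→6) writes; counter now 6
#10 T1 CAS(4→5) fails; counter now 6
#11 T1 reads 6
#12 T1 CAS(6→7) writes; counter now 7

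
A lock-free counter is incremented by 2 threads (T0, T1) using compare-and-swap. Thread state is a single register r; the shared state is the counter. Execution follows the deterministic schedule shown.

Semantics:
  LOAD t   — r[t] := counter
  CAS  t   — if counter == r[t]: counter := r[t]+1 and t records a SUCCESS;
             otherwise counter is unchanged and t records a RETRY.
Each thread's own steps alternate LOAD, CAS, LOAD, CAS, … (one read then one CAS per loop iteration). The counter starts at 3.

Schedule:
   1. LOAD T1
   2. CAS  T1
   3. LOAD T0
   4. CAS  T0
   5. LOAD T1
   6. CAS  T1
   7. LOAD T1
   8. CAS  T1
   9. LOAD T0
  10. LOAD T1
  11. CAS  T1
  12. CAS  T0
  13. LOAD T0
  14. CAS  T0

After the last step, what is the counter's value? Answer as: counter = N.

counter = 9

1. LOAD T1 → mem=3 r[T1]=3 [LOAD]
2. CAS T1 → mem=4 r[T1]=3 [OK]
3. LOAD T0 → mem=4 r[T0]=4 [LOAD]
4. CAS T0 → mem=5 r[T0]=4 [OK]
5. LOAD T1 → mem=5 r[T1]=5 [LOAD]
6. CAS T1 → mem=6 r[T1]=5 [OK]
7. LOAD T1 → mem=6 r[T1]=6 [LOAD]
8. CAS T1 → mem=7 r[T1]=6 [OK]
9. LOAD T0 → mem=7 r[T0]=7 [LOAD]
10. LOAD T1 → mem=7 r[T1]=7 [LOAD]
11. CAS T1 → mem=8 r[T1]=7 [OK]
12. CAS T0 → mem=8 r[T0]=7 [RETRY]
13. LOAD T0 → mem=8 r[T0]=8 [LOAD]
14. CAS T0 → mem=9 r[T0]=8 [OK]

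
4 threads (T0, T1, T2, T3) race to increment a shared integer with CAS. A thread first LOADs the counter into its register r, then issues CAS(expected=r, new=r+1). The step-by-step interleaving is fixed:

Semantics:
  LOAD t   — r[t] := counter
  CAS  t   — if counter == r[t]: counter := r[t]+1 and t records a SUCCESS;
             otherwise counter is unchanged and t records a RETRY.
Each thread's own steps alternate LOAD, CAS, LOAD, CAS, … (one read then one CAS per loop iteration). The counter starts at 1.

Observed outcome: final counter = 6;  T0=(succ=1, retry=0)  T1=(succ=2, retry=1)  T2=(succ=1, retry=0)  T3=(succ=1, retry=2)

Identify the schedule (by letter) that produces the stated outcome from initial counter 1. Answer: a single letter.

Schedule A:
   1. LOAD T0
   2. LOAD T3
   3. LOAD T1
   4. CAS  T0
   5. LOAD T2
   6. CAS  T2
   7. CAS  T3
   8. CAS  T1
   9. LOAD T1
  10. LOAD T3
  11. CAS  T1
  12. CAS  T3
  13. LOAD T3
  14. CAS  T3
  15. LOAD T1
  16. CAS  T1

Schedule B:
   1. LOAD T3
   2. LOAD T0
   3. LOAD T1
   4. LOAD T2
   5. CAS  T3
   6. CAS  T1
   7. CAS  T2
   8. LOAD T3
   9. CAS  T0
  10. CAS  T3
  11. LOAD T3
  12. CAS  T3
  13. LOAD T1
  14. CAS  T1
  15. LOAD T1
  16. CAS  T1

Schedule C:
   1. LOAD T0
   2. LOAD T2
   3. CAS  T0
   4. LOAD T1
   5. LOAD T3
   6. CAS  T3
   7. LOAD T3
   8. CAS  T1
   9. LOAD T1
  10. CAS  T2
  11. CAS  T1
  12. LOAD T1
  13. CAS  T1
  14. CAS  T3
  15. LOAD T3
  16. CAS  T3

A

Run A:
#1 T0 reads 1
#2 T3 reads 1
#3 T1 reads 1
#4 T0 CAS(1→2) writes; counter now 2
#5 T2 reads 2
#6 T2 CAS(2→3) writes; counter now 3
#7 T3 CAS(1→2) fails; counter now 3
#8 T1 CAS(1→2) fails; counter now 3
#9 T1 reads 3
#10 T3 reads 3
#11 T1 CAS(3→4) writes; counter now 4
#12 T3 CAS(3→4) fails; counter now 4
#13 T3 reads 4
#14 T3 CAS(4→5) writes; counter now 5
#15 T1 reads 5
#16 T1 CAS(5→6) writes; counter now 6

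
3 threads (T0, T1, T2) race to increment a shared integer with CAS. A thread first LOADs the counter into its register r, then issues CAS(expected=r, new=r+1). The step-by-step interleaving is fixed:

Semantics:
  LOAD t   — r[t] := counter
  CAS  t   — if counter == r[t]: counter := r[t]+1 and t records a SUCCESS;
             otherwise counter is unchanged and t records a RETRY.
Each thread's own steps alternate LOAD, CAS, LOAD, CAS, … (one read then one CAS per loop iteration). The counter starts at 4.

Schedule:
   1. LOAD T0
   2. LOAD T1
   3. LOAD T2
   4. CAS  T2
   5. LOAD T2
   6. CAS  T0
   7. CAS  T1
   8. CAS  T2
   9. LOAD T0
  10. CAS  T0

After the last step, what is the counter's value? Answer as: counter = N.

counter = 7

1. LOAD T0 → mem=4 r[T0]=4 [LOAD]
2. LOAD T1 → mem=4 r[T1]=4 [LOAD]
3. LOAD T2 → mem=4 r[T2]=4 [LOAD]
4. CAS T2 → mem=5 r[T2]=4 [OK]
5. LOAD T2 → mem=5 r[T2]=5 [LOAD]
6. CAS T0 → mem=5 r[T0]=4 [RETRY]
7. CAS T1 → mem=5 r[T1]=4 [RETRY]
8. CAS T2 → mem=6 r[T2]=5 [OK]
9. LOAD T0 → mem=6 r[T0]=6 [LOAD]
10. CAS T0 → mem=7 r[T0]=6 [OK]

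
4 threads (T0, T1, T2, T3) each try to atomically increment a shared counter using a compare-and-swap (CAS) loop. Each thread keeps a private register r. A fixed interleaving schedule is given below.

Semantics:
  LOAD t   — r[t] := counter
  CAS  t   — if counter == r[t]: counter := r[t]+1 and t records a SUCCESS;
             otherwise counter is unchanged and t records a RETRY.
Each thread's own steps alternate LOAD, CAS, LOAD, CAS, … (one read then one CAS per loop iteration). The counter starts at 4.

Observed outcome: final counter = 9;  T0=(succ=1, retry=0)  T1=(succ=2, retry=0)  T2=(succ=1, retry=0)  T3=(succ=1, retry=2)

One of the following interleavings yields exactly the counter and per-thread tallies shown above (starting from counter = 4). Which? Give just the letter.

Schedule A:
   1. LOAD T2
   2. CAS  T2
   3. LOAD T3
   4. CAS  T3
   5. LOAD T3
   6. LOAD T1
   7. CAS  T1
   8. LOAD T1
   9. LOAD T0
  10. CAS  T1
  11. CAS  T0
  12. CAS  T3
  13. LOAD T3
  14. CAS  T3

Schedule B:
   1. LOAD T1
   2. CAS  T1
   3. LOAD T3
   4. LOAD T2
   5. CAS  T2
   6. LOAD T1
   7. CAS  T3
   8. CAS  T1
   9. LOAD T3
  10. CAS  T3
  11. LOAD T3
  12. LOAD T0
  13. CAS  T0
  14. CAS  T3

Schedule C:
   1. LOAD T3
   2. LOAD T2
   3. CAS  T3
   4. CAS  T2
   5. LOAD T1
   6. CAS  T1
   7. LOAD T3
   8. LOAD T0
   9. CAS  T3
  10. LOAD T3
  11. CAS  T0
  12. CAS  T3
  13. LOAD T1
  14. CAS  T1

Run B:
T1 LOAD — after: cnt=4, r=4 — load
T1 CAS — after: cnt=5, r=4 — ok
T3 LOAD — after: cnt=5, r=5 — load
T2 LOAD — after: cnt=5, r=5 — load
T2 CAS — after: cnt=6, r=5 — ok
T1 LOAD — after: cnt=6, r=6 — load
T3 CAS — after: cnt=6, r=5 — retry
T1 CAS — after: cnt=7, r=6 — ok
T3 LOAD — after: cnt=7, r=7 — load
T3 CAS — after: cnt=8, r=7 — ok
T3 LOAD — after: cnt=8, r=8 — load
T0 LOAD — after: cnt=8, r=8 — load
T0 CAS — after: cnt=9, r=8 — ok
T3 CAS — after: cnt=9, r=8 — retry

B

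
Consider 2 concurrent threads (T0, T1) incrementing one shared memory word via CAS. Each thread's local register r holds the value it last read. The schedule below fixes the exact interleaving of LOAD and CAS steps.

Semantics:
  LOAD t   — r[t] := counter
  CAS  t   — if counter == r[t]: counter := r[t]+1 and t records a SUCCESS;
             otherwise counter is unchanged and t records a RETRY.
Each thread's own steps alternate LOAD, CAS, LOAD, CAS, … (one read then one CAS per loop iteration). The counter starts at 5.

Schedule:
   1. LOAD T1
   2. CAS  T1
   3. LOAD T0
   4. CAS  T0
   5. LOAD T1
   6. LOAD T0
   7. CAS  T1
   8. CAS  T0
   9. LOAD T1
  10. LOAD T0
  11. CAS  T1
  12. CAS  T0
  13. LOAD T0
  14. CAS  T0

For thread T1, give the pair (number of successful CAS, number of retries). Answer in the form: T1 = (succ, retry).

step 1: T1 LOAD ⇒ load; ctr=5 reg=5
step 2: T1 CAS ⇒ ok; ctr=6 reg=5
step 3: T0 LOAD ⇒ load; ctr=6 reg=6
step 4: T0 CAS ⇒ ok; ctr=7 reg=6
step 5: T1 LOAD ⇒ load; ctr=7 reg=7
step 6: T0 LOAD ⇒ load; ctr=7 reg=7
step 7: T1 CAS ⇒ ok; ctr=8 reg=7
step 8: T0 CAS ⇒ retry; ctr=8 reg=7
step 9: T1 LOAD ⇒ load; ctr=8 reg=8
step 10: T0 LOAD ⇒ load; ctr=8 reg=8
step 11: T1 CAS ⇒ ok; ctr=9 reg=8
step 12: T0 CAS ⇒ retry; ctr=9 reg=8
step 13: T0 LOAD ⇒ load; ctr=9 reg=9
step 14: T0 CAS ⇒ ok; ctr=10 reg=9

T1 = (3, 0)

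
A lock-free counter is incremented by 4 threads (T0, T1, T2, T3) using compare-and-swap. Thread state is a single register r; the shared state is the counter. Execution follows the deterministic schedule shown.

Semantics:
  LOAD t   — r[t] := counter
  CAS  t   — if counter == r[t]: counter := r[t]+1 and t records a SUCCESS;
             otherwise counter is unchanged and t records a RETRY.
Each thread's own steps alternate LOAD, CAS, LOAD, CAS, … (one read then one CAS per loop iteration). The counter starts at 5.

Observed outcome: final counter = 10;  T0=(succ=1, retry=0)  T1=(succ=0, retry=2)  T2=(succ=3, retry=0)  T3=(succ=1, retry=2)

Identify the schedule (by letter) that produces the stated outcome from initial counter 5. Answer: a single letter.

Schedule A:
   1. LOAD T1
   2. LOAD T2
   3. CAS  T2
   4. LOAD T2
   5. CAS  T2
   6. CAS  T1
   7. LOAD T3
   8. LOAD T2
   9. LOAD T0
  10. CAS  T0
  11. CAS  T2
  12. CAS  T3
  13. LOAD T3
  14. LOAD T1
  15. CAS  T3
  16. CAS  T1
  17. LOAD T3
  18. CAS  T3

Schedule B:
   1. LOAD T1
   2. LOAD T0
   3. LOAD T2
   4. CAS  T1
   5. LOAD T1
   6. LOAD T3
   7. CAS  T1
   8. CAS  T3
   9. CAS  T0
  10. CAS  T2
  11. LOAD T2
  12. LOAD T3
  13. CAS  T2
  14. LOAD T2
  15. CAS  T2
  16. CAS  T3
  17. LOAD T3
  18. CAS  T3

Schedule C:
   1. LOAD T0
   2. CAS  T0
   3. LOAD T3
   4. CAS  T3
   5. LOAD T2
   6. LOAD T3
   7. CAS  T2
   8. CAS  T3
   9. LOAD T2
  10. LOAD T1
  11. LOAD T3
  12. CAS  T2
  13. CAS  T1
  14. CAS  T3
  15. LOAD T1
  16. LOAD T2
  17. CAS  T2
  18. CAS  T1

C

Tracing schedule C:
1. LOAD T0 → mem=5 r[T0]=5 [LOAD]
2. CAS T0 → mem=6 r[T0]=5 [OK]
3. LOAD T3 → mem=6 r[T3]=6 [LOAD]
4. CAS T3 → mem=7 r[T3]=6 [OK]
5. LOAD T2 → mem=7 r[T2]=7 [LOAD]
6. LOAD T3 → mem=7 r[T3]=7 [LOAD]
7. CAS T2 → mem=8 r[T2]=7 [OK]
8. CAS T3 → mem=8 r[T3]=7 [RETRY]
9. LOAD T2 → mem=8 r[T2]=8 [LOAD]
10. LOAD T1 → mem=8 r[T1]=8 [LOAD]
11. LOAD T3 → mem=8 r[T3]=8 [LOAD]
12. CAS T2 → mem=9 r[T2]=8 [OK]
13. CAS T1 → mem=9 r[T1]=8 [RETRY]
14. CAS T3 → mem=9 r[T3]=8 [RETRY]
15. LOAD T1 → mem=9 r[T1]=9 [LOAD]
16. LOAD T2 → mem=9 r[T2]=9 [LOAD]
17. CAS T2 → mem=10 r[T2]=9 [OK]
18. CAS T1 → mem=10 r[T1]=9 [RETRY]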